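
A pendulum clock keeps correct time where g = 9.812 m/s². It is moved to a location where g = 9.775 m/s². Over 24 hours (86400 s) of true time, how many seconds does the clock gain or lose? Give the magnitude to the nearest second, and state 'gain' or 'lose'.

The clock's period scales as T ∝ 1/√g, so T'/T = √(9.812/9.775) = 1.00189.
In 86400 s of true time the clock registers 86400/1.00189 = 86236.9 s, so it loses 163 s.

lose 163 s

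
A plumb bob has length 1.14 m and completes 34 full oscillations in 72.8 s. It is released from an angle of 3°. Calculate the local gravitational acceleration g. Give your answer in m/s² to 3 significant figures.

T = 72.8/34 = 2.141 s.
From T = 2π√(L/g), g = 4π²L/T² = 4π² × 1.14/2.141² = 9.82 m/s².

9.82 m/s²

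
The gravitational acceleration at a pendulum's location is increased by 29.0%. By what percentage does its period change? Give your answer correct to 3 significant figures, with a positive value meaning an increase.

-12.0%

T ∝ 1/√g, so T'/T = 1/√(1.290) = 0.8805.
Percentage change in T = (0.8805 − 1) × 100% = -12.0%.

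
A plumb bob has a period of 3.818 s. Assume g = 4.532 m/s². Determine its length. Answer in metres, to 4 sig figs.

1.673 m

From T = 2π√(L/g), L = gT²/(4π²) = 4.532 × 3.8180²/(4π²) = 1.673 m.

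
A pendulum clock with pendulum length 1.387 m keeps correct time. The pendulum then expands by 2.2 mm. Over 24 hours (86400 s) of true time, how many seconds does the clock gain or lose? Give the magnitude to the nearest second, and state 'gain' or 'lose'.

T ∝ √L, so T'/T = √(1.38920/1.387) = 1.00079.
In 86400 s of true time the clock registers 86400/1.00079 = 86331.6 s, so it loses 68 s.

lose 68 s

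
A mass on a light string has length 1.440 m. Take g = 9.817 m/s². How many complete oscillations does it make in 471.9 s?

196

T = 2π√(L/g) = 2π√(1.440/9.817) = 2.4064 s.
Number of complete oscillations = ⌊471.9/2.4064⌋ = ⌊196.10⌋ = 196.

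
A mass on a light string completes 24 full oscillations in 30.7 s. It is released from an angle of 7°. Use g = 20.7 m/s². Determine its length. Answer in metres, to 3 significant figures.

0.858 m

T = 30.7/24 = 1.279 s.
From T = 2π√(L/g), L = gT²/(4π²) = 20.7 × 1.279²/(4π²) = 0.858 m.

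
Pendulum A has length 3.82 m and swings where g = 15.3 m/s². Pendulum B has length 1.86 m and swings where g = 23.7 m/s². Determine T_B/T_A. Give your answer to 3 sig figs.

0.561

T = 2π√(L/g), so T_B/T_A = √((L_B/g_B)/(L_A/g_A)) = √((1.86/23.7)/(3.82/15.3)) = 0.561.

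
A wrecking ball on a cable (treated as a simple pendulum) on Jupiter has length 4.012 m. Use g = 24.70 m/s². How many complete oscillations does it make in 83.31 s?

T = 2π√(L/g) = 2π√(4.012/24.70) = 2.5323 s.
Number of complete oscillations = ⌊83.31/2.5323⌋ = ⌊32.899⌋ = 32.

32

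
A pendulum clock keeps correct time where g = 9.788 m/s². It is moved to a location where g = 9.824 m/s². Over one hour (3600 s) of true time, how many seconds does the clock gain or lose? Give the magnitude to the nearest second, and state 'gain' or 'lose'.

The clock's period scales as T ∝ 1/√g, so T'/T = √(9.788/9.824) = 0.998166.
In 3600 s of true time the clock registers 3600/0.998166 = 3606.6 s, so it gains 7 s.

gain 7 s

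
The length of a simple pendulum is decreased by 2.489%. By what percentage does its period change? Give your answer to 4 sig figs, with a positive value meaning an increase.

T ∝ √L, so T'/T = √(0.97511) = 0.98748.
Percentage change in T = (0.98748 − 1) × 100% = -1.252%.

-1.252%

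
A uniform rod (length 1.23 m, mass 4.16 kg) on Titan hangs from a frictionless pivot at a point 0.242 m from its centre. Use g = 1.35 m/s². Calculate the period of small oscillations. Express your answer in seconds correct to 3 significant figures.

4.72 s

For a physical pendulum T = 2π√(I/(mgd)), with d = 0.2420 m from pivot to centre of mass.
I_cm = mL²/12 = 4.16 × 1.23²/12 = 0.5245 kg·m²; I = I_cm + md² = 0.5245 + 4.16 × 0.2420² = 0.7681 kg·m².
T = 2π√(0.7681/(4.16 × 1.35 × 0.2420)) = 4.72 s.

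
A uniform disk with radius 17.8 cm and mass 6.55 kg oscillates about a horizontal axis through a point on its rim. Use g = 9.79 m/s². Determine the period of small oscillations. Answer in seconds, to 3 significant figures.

I_cm = ½mr² = 0.1038 kg·m². The pivot is at distance d = 0.178 m from the centre of mass.
By the parallel-axis theorem, I = I_cm + md² = 0.1038 + 0.2075 = 0.3113 kg·m².
T = 2π√(I/(mgd)) = 2π√(0.3113/(6.55 × 9.79 × 0.178)) = 1.04 s.

1.04 s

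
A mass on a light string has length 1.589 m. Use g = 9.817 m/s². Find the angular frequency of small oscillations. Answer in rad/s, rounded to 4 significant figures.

2.486 rad/s

ω = √(g/L) = √(9.817/1.589) = 2.486 rad/s.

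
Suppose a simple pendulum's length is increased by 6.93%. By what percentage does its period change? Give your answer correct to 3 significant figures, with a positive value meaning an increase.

3.41%

T ∝ √L, so T'/T = √(1.069) = 1.034.
Percentage change in T = (1.034 − 1) × 100% = 3.41%.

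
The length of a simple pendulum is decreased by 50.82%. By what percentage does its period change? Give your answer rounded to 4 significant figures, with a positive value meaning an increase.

-29.87%

T ∝ √L, so T'/T = √(0.49180) = 0.70128.
Percentage change in T = (0.70128 − 1) × 100% = -29.87%.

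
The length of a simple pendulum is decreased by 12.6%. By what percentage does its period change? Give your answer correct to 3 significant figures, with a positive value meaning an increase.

-6.51%

T ∝ √L, so T'/T = √(0.8740) = 0.9349.
Percentage change in T = (0.9349 − 1) × 100% = -6.51%.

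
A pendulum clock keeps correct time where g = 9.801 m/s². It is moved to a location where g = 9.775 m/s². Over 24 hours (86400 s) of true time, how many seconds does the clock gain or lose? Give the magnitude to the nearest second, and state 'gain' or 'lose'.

The clock's period scales as T ∝ 1/√g, so T'/T = √(9.801/9.775) = 1.00133.
In 86400 s of true time the clock registers 86400/1.00133 = 86285.3 s, so it loses 115 s.

lose 115 s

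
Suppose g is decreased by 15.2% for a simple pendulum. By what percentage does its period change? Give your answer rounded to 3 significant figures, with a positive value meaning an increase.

8.59%

T ∝ 1/√g, so T'/T = 1/√(0.8480) = 1.086.
Percentage change in T = (1.086 − 1) × 100% = 8.59%.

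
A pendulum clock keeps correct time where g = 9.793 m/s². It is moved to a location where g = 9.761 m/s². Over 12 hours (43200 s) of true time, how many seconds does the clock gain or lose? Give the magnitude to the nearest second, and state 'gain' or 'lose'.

The clock's period scales as T ∝ 1/√g, so T'/T = √(9.793/9.761) = 1.00164.
In 43200 s of true time the clock registers 43200/1.00164 = 43129.4 s, so it loses 71 s.

lose 71 s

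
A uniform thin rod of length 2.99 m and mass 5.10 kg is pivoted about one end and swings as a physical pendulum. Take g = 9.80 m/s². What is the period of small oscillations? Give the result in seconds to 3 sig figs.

2.83 s

For a physical pendulum T = 2π√(I/(mgd)), with d = 1.495 m from pivot to centre of mass.
I_cm = mL²/12 = 5.10 × 2.99²/12 = 3.800 kg·m²; I = I_cm + md² = 3.800 + 5.10 × 1.495² = 15.20 kg·m².
T = 2π√(15.20/(5.10 × 9.80 × 1.495)) = 2.83 s.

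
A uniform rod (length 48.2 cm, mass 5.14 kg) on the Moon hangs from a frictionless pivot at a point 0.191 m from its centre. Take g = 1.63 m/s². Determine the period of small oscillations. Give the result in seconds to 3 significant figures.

2.66 s

For a physical pendulum T = 2π√(I/(mgd)), with d = 0.1910 m from pivot to centre of mass.
I_cm = mL²/12 = 5.14 × 0.482²/12 = 0.09951 kg·m²; I = I_cm + md² = 0.09951 + 5.14 × 0.1910² = 0.2870 kg·m².
T = 2π√(0.2870/(5.14 × 1.63 × 0.1910)) = 2.66 s.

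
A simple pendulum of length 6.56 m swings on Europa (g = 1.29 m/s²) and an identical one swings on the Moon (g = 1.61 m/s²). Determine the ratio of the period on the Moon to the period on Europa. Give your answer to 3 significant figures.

0.895

T ∝ 1/√g, so T₂/T₁ = √(g₁/g₂) = √(1.29/1.61) = 0.895.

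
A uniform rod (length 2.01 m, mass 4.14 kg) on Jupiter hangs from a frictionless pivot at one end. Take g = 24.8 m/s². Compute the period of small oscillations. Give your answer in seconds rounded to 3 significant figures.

For a physical pendulum T = 2π√(I/(mgd)), with d = 1.005 m from pivot to centre of mass.
I_cm = mL²/12 = 4.14 × 2.01²/12 = 1.394 kg·m²; I = I_cm + md² = 1.394 + 4.14 × 1.005² = 5.575 kg·m².
T = 2π√(5.575/(4.14 × 24.8 × 1.005)) = 1.46 s.

1.46 s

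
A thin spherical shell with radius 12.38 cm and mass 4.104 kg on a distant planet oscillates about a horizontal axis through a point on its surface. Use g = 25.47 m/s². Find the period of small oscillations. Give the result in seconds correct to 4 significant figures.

0.5655 s

I_cm = (2/3)mr² = 0.041933 kg·m². The pivot is at distance d = 0.1238 m from the centre of mass.
By the parallel-axis theorem, I = I_cm + md² = 0.041933 + 0.062900 = 0.10483 kg·m².
T = 2π√(I/(mgd)) = 2π√(0.10483/(4.104 × 25.47 × 0.1238)) = 0.5655 s.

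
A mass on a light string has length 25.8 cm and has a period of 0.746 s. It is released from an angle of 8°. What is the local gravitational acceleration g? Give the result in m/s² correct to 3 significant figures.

From T = 2π√(L/g), g = 4π²L/T² = 4π² × 0.258/0.7460² = 18.3 m/s².

18.3 m/s²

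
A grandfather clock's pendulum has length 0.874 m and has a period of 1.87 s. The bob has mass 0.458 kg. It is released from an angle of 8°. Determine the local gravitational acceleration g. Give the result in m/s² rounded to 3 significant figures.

9.87 m/s²

From T = 2π√(L/g), g = 4π²L/T² = 4π² × 0.874/1.870² = 9.87 m/s².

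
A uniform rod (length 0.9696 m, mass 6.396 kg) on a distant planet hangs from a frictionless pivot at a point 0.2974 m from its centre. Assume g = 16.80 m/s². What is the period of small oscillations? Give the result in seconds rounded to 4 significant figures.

1.148 s

For a physical pendulum T = 2π√(I/(mgd)), with d = 0.29740 m from pivot to centre of mass.
I_cm = mL²/12 = 6.396 × 0.9696²/12 = 0.50109 kg·m²; I = I_cm + md² = 0.50109 + 6.396 × 0.29740² = 1.0668 kg·m².
T = 2π√(1.0668/(6.396 × 16.80 × 0.29740)) = 1.148 s.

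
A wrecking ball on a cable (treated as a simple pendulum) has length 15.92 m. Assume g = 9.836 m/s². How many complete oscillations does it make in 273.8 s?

34

T = 2π√(L/g) = 2π√(15.92/9.836) = 7.9936 s.
Number of complete oscillations = ⌊273.8/7.9936⌋ = ⌊34.252⌋ = 34.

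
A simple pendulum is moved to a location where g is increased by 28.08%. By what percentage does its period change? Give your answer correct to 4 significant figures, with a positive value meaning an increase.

-11.64%

T ∝ 1/√g, so T'/T = 1/√(1.2808) = 0.88361.
Percentage change in T = (0.88361 − 1) × 100% = -11.64%.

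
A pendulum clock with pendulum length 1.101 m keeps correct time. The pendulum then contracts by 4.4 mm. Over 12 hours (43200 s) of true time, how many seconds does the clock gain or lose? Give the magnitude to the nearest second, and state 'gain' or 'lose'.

gain 87 s

T ∝ √L, so T'/T = √(1.09660/1.101) = 0.998000.
In 43200 s of true time the clock registers 43200/0.998000 = 43286.6 s, so it gains 87 s.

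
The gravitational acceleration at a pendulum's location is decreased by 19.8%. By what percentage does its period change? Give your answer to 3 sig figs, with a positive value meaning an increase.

11.7%

T ∝ 1/√g, so T'/T = 1/√(0.8020) = 1.117.
Percentage change in T = (1.117 − 1) × 100% = 11.7%.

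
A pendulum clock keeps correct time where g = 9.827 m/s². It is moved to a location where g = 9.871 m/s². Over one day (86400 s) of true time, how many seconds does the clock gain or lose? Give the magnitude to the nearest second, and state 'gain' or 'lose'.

gain 193 s

The clock's period scales as T ∝ 1/√g, so T'/T = √(9.827/9.871) = 0.997769.
In 86400 s of true time the clock registers 86400/0.997769 = 86593.2 s, so it gains 193 s.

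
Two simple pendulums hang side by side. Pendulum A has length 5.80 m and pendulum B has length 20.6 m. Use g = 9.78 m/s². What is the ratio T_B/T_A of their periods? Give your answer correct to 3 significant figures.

1.88

T ∝ √L, so T_B/T_A = √(L_B/L_A) = √(20.6/5.80) = 1.88.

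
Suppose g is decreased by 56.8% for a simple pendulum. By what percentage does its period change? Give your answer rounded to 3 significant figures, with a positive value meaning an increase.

52.1%

T ∝ 1/√g, so T'/T = 1/√(0.4320) = 1.521.
Percentage change in T = (1.521 − 1) × 100% = 52.1%.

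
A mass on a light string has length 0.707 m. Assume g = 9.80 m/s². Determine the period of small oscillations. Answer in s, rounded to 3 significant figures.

1.69 s

T = 2π√(L/g) = 2π√(0.707/9.80) = 2π × 0.2686 = 1.69 s.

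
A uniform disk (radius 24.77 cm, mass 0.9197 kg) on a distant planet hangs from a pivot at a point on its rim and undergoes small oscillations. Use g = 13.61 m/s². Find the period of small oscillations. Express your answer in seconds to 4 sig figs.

I_cm = ½mr² = 0.028214 kg·m². The pivot is at distance d = 0.2477 m from the centre of mass.
By the parallel-axis theorem, I = I_cm + md² = 0.028214 + 0.056428 = 0.084643 kg·m².
T = 2π√(I/(mgd)) = 2π√(0.084643/(0.9197 × 13.61 × 0.2477)) = 1.038 s.

1.038 s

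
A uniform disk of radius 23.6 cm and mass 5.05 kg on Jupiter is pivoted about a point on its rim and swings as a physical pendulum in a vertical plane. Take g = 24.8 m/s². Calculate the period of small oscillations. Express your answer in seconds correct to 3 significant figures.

I_cm = ½mr² = 0.1406 kg·m². The pivot is at distance d = 0.236 m from the centre of mass.
By the parallel-axis theorem, I = I_cm + md² = 0.1406 + 0.2813 = 0.4219 kg·m².
T = 2π√(I/(mgd)) = 2π√(0.4219/(5.05 × 24.8 × 0.236)) = 0.751 s.

0.751 s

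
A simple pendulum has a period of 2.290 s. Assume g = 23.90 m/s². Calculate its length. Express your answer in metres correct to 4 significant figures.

From T = 2π√(L/g), L = gT²/(4π²) = 23.90 × 2.2900²/(4π²) = 3.175 m.

3.175 m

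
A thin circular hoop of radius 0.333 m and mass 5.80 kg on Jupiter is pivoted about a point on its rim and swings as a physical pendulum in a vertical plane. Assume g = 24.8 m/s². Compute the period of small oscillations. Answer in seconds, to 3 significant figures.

I_cm = mr² = 0.6432 kg·m². The pivot is at distance d = 0.333 m from the centre of mass.
By the parallel-axis theorem, I = I_cm + md² = 0.6432 + 0.6432 = 1.286 kg·m².
T = 2π√(I/(mgd)) = 2π√(1.286/(5.80 × 24.8 × 0.333)) = 1.03 s.

1.03 s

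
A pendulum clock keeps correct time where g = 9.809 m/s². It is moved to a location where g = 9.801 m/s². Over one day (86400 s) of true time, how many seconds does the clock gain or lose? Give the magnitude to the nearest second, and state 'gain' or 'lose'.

lose 35 s

The clock's period scales as T ∝ 1/√g, so T'/T = √(9.809/9.801) = 1.00041.
In 86400 s of true time the clock registers 86400/1.00041 = 86364.8 s, so it loses 35 s.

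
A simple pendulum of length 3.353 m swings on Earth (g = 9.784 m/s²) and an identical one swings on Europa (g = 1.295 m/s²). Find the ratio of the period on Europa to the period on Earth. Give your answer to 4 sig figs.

T ∝ 1/√g, so T₂/T₁ = √(g₁/g₂) = √(9.784/1.295) = 2.749.

2.749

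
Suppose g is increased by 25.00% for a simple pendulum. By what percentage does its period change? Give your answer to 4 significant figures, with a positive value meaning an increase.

T ∝ 1/√g, so T'/T = 1/√(1.2500) = 0.89443.
Percentage change in T = (0.89443 − 1) × 100% = -10.56%.

-10.56%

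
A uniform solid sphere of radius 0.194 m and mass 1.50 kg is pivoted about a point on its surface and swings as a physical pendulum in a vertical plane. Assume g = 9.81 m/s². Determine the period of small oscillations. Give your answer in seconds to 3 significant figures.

1.05 s

I_cm = (2/5)mr² = 0.02258 kg·m². The pivot is at distance d = 0.194 m from the centre of mass.
By the parallel-axis theorem, I = I_cm + md² = 0.02258 + 0.05645 = 0.07904 kg·m².
T = 2π√(I/(mgd)) = 2π√(0.07904/(1.50 × 9.81 × 0.194)) = 1.05 s.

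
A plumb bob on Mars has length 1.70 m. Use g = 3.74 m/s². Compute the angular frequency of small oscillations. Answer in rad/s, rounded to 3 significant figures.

1.48 rad/s

ω = √(g/L) = √(3.74/1.70) = 1.48 rad/s.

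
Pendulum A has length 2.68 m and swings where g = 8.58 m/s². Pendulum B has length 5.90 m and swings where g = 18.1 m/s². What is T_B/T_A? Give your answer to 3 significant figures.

T = 2π√(L/g), so T_B/T_A = √((L_B/g_B)/(L_A/g_A)) = √((5.90/18.1)/(2.68/8.58)) = 1.02.

1.02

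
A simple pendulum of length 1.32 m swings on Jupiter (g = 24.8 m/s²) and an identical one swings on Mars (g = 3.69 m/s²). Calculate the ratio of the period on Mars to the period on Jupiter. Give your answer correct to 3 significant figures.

2.59

T ∝ 1/√g, so T₂/T₁ = √(g₁/g₂) = √(24.8/3.69) = 2.59.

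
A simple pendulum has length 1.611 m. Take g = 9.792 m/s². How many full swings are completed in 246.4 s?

T = 2π√(L/g) = 2π√(1.611/9.792) = 2.5485 s.
Number of complete oscillations = ⌊246.4/2.5485⌋ = ⌊96.683⌋ = 96.

96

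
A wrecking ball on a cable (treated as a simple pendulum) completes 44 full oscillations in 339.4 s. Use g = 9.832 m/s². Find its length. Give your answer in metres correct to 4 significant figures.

T = 339.4/44 = 7.7136 s.
From T = 2π√(L/g), L = gT²/(4π²) = 9.832 × 7.7136²/(4π²) = 14.82 m.

14.82 m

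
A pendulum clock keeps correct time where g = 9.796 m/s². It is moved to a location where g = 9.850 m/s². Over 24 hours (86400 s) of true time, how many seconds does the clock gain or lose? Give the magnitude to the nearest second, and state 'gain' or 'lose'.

The clock's period scales as T ∝ 1/√g, so T'/T = √(9.796/9.850) = 0.997255.
In 86400 s of true time the clock registers 86400/0.997255 = 86637.8 s, so it gains 238 s.

gain 238 s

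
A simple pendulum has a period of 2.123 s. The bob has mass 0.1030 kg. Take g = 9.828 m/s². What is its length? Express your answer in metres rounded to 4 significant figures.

From T = 2π√(L/g), L = gT²/(4π²) = 9.828 × 2.1230²/(4π²) = 1.122 m.

1.122 m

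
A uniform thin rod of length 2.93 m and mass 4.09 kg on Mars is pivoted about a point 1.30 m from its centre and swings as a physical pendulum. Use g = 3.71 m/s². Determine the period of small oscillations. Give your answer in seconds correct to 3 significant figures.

4.44 s

For a physical pendulum T = 2π√(I/(mgd)), with d = 1.300 m from pivot to centre of mass.
I_cm = mL²/12 = 4.09 × 2.93²/12 = 2.926 kg·m²; I = I_cm + md² = 2.926 + 4.09 × 1.300² = 9.838 kg·m².
T = 2π√(9.838/(4.09 × 3.71 × 1.300)) = 4.44 s.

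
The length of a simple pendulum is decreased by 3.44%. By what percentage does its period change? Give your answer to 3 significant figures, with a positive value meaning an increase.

-1.74%

T ∝ √L, so T'/T = √(0.9656) = 0.9826.
Percentage change in T = (0.9826 − 1) × 100% = -1.74%.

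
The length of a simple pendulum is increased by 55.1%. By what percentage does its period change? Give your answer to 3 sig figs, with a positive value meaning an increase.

T ∝ √L, so T'/T = √(1.551) = 1.245.
Percentage change in T = (1.245 − 1) × 100% = 24.5%.

24.5%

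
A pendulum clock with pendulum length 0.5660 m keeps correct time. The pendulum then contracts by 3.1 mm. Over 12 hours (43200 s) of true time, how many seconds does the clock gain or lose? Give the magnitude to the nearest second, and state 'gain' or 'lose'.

T ∝ √L, so T'/T = √(0.56290/0.5660) = 0.997258.
In 43200 s of true time the clock registers 43200/0.997258 = 43318.8 s, so it gains 119 s.

gain 119 s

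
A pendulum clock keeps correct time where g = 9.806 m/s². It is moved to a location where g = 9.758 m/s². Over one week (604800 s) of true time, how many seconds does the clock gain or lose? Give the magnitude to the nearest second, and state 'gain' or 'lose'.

The clock's period scales as T ∝ 1/√g, so T'/T = √(9.806/9.758) = 1.00246.
In 604800 s of true time the clock registers 604800/1.00246 = 603317.9 s, so it loses 1482 s.

lose 1482 s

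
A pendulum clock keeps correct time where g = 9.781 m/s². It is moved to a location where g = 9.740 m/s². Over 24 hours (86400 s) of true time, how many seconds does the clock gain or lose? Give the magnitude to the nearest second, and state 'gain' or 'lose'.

The clock's period scales as T ∝ 1/√g, so T'/T = √(9.781/9.740) = 1.00210.
In 86400 s of true time the clock registers 86400/1.00210 = 86218.7 s, so it loses 181 s.

lose 181 s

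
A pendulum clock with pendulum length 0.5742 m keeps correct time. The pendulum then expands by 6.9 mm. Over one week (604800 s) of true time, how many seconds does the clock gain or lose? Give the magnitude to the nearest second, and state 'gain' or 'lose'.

T ∝ √L, so T'/T = √(0.58110/0.5742) = 1.00599.
In 604800 s of true time the clock registers 604800/1.00599 = 601198.6 s, so it loses 3601 s.

lose 3601 s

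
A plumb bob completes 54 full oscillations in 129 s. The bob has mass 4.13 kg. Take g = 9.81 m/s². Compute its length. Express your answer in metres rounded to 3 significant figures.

T = 129/54 = 2.389 s.
From T = 2π√(L/g), L = gT²/(4π²) = 9.81 × 2.389²/(4π²) = 1.42 m.

1.42 m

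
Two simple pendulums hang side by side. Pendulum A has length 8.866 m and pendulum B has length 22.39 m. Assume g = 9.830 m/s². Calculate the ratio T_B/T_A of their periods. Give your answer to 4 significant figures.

T ∝ √L, so T_B/T_A = √(L_B/L_A) = √(22.39/8.866) = 1.589.

1.589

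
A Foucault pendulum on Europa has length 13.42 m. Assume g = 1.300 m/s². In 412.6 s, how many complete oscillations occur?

20

T = 2π√(L/g) = 2π√(13.42/1.300) = 20.188 s.
Number of complete oscillations = ⌊412.6/20.188⌋ = ⌊20.438⌋ = 20.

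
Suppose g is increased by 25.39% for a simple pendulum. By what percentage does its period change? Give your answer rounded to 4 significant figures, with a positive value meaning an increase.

-10.70%

T ∝ 1/√g, so T'/T = 1/√(1.2539) = 0.89304.
Percentage change in T = (0.89304 − 1) × 100% = -10.70%.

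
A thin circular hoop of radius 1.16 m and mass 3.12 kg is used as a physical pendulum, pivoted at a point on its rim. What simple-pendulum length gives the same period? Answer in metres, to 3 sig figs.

2.32 m

The equivalent simple-pendulum length is L_eq = I/(md), where I is about the pivot and d = 1.160 m.
I_cm = mR² = 4.198 kg·m², so I = I_cm + md² = 4.198 + 4.198 = 8.397 kg·m².
L_eq = 8.397/(3.12 × 1.160) = 2.32 m.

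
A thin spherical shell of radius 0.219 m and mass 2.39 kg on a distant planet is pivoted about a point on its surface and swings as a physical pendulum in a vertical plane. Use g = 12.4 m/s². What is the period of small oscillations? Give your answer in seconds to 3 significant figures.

I_cm = (2/3)mr² = 0.07642 kg·m². The pivot is at distance d = 0.219 m from the centre of mass.
By the parallel-axis theorem, I = I_cm + md² = 0.07642 + 0.1146 = 0.1910 kg·m².
T = 2π√(I/(mgd)) = 2π√(0.1910/(2.39 × 12.4 × 0.219)) = 1.08 s.

1.08 s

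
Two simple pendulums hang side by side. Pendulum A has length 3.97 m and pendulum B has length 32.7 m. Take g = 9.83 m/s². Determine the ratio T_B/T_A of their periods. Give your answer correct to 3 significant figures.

T ∝ √L, so T_B/T_A = √(L_B/L_A) = √(32.7/3.97) = 2.87.

2.87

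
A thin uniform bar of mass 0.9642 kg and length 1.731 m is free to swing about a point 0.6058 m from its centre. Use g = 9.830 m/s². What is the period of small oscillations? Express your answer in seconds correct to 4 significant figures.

2.022 s

For a physical pendulum T = 2π√(I/(mgd)), with d = 0.60580 m from pivot to centre of mass.
I_cm = mL²/12 = 0.9642 × 1.731²/12 = 0.24076 kg·m²; I = I_cm + md² = 0.24076 + 0.9642 × 0.60580² = 0.59461 kg·m².
T = 2π√(0.59461/(0.9642 × 9.830 × 0.60580)) = 2.022 s.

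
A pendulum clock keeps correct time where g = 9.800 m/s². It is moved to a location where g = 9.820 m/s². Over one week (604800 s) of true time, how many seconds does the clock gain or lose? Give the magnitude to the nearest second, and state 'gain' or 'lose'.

The clock's period scales as T ∝ 1/√g, so T'/T = √(9.800/9.820) = 0.998981.
In 604800 s of true time the clock registers 604800/0.998981 = 605416.8 s, so it gains 617 s.

gain 617 s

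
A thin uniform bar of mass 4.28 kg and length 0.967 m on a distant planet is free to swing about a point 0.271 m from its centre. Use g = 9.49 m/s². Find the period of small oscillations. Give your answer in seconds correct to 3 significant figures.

For a physical pendulum T = 2π√(I/(mgd)), with d = 0.2710 m from pivot to centre of mass.
I_cm = mL²/12 = 4.28 × 0.967²/12 = 0.3335 kg·m²; I = I_cm + md² = 0.3335 + 4.28 × 0.2710² = 0.6478 kg·m².
T = 2π√(0.6478/(4.28 × 9.49 × 0.2710)) = 1.52 s.

1.52 s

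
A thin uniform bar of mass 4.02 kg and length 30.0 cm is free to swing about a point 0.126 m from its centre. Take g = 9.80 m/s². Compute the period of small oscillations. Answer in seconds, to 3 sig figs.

0.865 s

For a physical pendulum T = 2π√(I/(mgd)), with d = 0.1260 m from pivot to centre of mass.
I_cm = mL²/12 = 4.02 × 0.300²/12 = 0.03015 kg·m²; I = I_cm + md² = 0.03015 + 4.02 × 0.1260² = 0.09397 kg·m².
T = 2π√(0.09397/(4.02 × 9.80 × 0.1260)) = 0.865 s.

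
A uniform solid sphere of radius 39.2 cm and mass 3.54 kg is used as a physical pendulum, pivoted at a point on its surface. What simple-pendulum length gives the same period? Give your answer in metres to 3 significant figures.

The equivalent simple-pendulum length is L_eq = I/(md), where I is about the pivot and d = 0.3920 m.
I_cm = (2/5)mR² = 0.2176 kg·m², so I = I_cm + md² = 0.2176 + 0.5440 = 0.7616 kg·m².
L_eq = 0.7616/(3.54 × 0.3920) = 0.549 m.

0.549 m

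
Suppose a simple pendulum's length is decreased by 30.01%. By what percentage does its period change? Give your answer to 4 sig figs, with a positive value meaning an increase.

-16.34%

T ∝ √L, so T'/T = √(0.69990) = 0.83660.
Percentage change in T = (0.83660 − 1) × 100% = -16.34%.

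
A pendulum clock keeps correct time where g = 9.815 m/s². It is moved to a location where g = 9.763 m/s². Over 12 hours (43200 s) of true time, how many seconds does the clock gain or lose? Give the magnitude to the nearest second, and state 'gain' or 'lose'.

The clock's period scales as T ∝ 1/√g, so T'/T = √(9.815/9.763) = 1.00266.
In 43200 s of true time the clock registers 43200/1.00266 = 43085.4 s, so it loses 115 s.

lose 115 s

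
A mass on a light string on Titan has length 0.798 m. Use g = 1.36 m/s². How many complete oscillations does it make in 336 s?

69

T = 2π√(L/g) = 2π√(0.798/1.36) = 4.813 s.
Number of complete oscillations = ⌊336/4.813⌋ = ⌊69.81⌋ = 69.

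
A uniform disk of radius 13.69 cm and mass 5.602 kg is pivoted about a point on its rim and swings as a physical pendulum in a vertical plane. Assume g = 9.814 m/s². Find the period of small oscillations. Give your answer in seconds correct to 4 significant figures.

I_cm = ½mr² = 0.052495 kg·m². The pivot is at distance d = 0.1369 m from the centre of mass.
By the parallel-axis theorem, I = I_cm + md² = 0.052495 + 0.10499 = 0.15749 kg·m².
T = 2π√(I/(mgd)) = 2π√(0.15749/(5.602 × 9.814 × 0.1369)) = 0.9089 s.

0.9089 s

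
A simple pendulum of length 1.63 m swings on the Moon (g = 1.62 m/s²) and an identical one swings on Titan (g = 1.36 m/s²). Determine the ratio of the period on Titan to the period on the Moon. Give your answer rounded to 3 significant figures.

1.09

T ∝ 1/√g, so T₂/T₁ = √(g₁/g₂) = √(1.62/1.36) = 1.09.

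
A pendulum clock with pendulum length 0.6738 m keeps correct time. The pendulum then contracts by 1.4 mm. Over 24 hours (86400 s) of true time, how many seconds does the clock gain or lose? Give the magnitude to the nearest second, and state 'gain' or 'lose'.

gain 90 s

T ∝ √L, so T'/T = √(0.67240/0.6738) = 0.998961.
In 86400 s of true time the clock registers 86400/0.998961 = 86489.9 s, so it gains 90 s.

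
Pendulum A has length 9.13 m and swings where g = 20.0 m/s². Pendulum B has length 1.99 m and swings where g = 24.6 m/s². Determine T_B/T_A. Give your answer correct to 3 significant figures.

0.421

T = 2π√(L/g), so T_B/T_A = √((L_B/g_B)/(L_A/g_A)) = √((1.99/24.6)/(9.13/20.0)) = 0.421.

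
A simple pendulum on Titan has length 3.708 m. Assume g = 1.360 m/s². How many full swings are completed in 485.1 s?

46

T = 2π√(L/g) = 2π√(3.708/1.360) = 10.375 s.
Number of complete oscillations = ⌊485.1/10.375⌋ = ⌊46.757⌋ = 46.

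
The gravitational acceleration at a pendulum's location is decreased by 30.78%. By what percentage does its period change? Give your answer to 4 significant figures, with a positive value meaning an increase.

T ∝ 1/√g, so T'/T = 1/√(0.69220) = 1.2019.
Percentage change in T = (1.2019 − 1) × 100% = 20.19%.

20.19%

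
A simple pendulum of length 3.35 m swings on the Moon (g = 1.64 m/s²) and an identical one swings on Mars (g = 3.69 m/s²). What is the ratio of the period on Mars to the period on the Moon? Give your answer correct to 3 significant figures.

0.667

T ∝ 1/√g, so T₂/T₁ = √(g₁/g₂) = √(1.64/3.69) = 0.667.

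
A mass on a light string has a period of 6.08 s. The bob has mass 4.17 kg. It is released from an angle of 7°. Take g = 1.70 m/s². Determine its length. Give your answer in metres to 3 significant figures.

From T = 2π√(L/g), L = gT²/(4π²) = 1.70 × 6.080²/(4π²) = 1.59 m.

1.59 m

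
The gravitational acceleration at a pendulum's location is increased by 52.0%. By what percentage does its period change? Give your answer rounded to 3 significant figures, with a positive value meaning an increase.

-18.9%

T ∝ 1/√g, so T'/T = 1/√(1.520) = 0.8111.
Percentage change in T = (0.8111 − 1) × 100% = -18.9%.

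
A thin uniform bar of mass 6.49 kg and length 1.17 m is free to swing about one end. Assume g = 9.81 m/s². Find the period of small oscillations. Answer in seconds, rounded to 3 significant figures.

For a physical pendulum T = 2π√(I/(mgd)), with d = 0.5850 m from pivot to centre of mass.
I_cm = mL²/12 = 6.49 × 1.17²/12 = 0.7403 kg·m²; I = I_cm + md² = 0.7403 + 6.49 × 0.5850² = 2.961 kg·m².
T = 2π√(2.961/(6.49 × 9.81 × 0.5850)) = 1.77 s.

1.77 s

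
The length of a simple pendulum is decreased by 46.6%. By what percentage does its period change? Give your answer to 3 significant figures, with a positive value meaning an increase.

T ∝ √L, so T'/T = √(0.5340) = 0.7308.
Percentage change in T = (0.7308 − 1) × 100% = -26.9%.

-26.9%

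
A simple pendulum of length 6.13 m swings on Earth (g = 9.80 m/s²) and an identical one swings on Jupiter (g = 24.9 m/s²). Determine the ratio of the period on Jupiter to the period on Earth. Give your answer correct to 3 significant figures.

T ∝ 1/√g, so T₂/T₁ = √(g₁/g₂) = √(9.80/24.9) = 0.627.

0.627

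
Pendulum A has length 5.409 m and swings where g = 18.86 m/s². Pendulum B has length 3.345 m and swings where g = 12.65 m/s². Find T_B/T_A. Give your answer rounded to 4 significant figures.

T = 2π√(L/g), so T_B/T_A = √((L_B/g_B)/(L_A/g_A)) = √((3.345/12.65)/(5.409/18.86)) = 0.9602.

0.9602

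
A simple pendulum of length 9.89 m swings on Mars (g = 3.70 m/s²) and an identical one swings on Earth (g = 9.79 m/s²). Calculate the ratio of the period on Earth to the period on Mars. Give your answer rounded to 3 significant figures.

T ∝ 1/√g, so T₂/T₁ = √(g₁/g₂) = √(3.70/9.79) = 0.615.

0.615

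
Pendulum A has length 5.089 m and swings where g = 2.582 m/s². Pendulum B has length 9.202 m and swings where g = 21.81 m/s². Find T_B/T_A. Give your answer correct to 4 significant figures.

0.4627

T = 2π√(L/g), so T_B/T_A = √((L_B/g_B)/(L_A/g_A)) = √((9.202/21.81)/(5.089/2.582)) = 0.4627.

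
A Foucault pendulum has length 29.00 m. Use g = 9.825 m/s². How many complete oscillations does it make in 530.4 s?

49

T = 2π√(L/g) = 2π√(29.00/9.825) = 10.795 s.
Number of complete oscillations = ⌊530.4/10.795⌋ = ⌊49.135⌋ = 49.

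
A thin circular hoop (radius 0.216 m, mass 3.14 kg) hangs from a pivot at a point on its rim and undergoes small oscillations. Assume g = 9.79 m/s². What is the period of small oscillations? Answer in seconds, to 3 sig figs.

1.32 s

I_cm = mr² = 0.1465 kg·m². The pivot is at distance d = 0.216 m from the centre of mass.
By the parallel-axis theorem, I = I_cm + md² = 0.1465 + 0.1465 = 0.2930 kg·m².
T = 2π√(I/(mgd)) = 2π√(0.2930/(3.14 × 9.79 × 0.216)) = 1.32 s.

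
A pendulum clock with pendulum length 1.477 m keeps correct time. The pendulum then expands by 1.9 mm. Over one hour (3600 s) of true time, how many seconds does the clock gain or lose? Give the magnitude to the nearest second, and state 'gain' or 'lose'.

lose 2 s

T ∝ √L, so T'/T = √(1.47890/1.477) = 1.00064.
In 3600 s of true time the clock registers 3600/1.00064 = 3597.7 s, so it loses 2 s.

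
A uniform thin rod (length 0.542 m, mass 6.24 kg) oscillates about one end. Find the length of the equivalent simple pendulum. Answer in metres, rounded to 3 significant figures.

The equivalent simple-pendulum length is L_eq = I/(md), where I is about the pivot and d = 0.2710 m.
I_cm = (1/12)mL² = 0.1528 kg·m², so I = I_cm + md² = 0.1528 + 0.4583 = 0.6110 kg·m².
L_eq = 0.6110/(6.24 × 0.2710) = 0.361 m.

0.361 m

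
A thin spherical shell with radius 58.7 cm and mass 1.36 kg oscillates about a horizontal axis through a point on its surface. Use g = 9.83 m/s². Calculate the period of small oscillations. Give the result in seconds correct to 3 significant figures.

1.98 s

I_cm = (2/3)mr² = 0.3124 kg·m². The pivot is at distance d = 0.587 m from the centre of mass.
By the parallel-axis theorem, I = I_cm + md² = 0.3124 + 0.4686 = 0.7810 kg·m².
T = 2π√(I/(mgd)) = 2π√(0.7810/(1.36 × 9.83 × 0.587)) = 1.98 s.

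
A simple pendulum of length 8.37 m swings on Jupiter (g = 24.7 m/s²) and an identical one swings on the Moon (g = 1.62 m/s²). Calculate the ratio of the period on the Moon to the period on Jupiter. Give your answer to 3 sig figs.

T ∝ 1/√g, so T₂/T₁ = √(g₁/g₂) = √(24.7/1.62) = 3.90.

3.90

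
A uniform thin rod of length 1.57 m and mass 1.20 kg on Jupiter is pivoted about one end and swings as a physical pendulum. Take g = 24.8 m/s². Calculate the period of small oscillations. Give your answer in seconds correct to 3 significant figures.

1.29 s

For a physical pendulum T = 2π√(I/(mgd)), with d = 0.7850 m from pivot to centre of mass.
I_cm = mL²/12 = 1.20 × 1.57²/12 = 0.2465 kg·m²; I = I_cm + md² = 0.2465 + 1.20 × 0.7850² = 0.9860 kg·m².
T = 2π√(0.9860/(1.20 × 24.8 × 0.7850)) = 1.29 s.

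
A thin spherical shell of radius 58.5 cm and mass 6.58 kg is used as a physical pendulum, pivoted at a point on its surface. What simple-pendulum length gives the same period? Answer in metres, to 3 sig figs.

0.975 m

The equivalent simple-pendulum length is L_eq = I/(md), where I is about the pivot and d = 0.5850 m.
I_cm = (2/3)mR² = 1.501 kg·m², so I = I_cm + md² = 1.501 + 2.252 = 3.753 kg·m².
L_eq = 3.753/(6.58 × 0.5850) = 0.975 m.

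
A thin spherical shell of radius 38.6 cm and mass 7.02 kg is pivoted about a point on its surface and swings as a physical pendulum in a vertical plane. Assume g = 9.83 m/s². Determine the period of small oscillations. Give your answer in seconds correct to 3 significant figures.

1.61 s

I_cm = (2/3)mr² = 0.6973 kg·m². The pivot is at distance d = 0.386 m from the centre of mass.
By the parallel-axis theorem, I = I_cm + md² = 0.6973 + 1.046 = 1.743 kg·m².
T = 2π√(I/(mgd)) = 2π√(1.743/(7.02 × 9.83 × 0.386)) = 1.61 s.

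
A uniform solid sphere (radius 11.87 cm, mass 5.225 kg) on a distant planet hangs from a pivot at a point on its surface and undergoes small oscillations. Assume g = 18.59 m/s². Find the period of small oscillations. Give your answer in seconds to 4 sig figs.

I_cm = (2/5)mr² = 0.029447 kg·m². The pivot is at distance d = 0.1187 m from the centre of mass.
By the parallel-axis theorem, I = I_cm + md² = 0.029447 + 0.073619 = 0.10307 kg·m².
T = 2π√(I/(mgd)) = 2π√(0.10307/(5.225 × 18.59 × 0.1187)) = 0.5941 s.

0.5941 s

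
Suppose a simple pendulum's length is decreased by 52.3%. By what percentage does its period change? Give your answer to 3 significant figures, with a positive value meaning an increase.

-30.9%

T ∝ √L, so T'/T = √(0.4770) = 0.6907.
Percentage change in T = (0.6907 − 1) × 100% = -30.9%.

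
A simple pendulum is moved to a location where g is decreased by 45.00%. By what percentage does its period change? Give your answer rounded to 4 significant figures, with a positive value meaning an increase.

34.84%

T ∝ 1/√g, so T'/T = 1/√(0.55000) = 1.3484.
Percentage change in T = (1.3484 − 1) × 100% = 34.84%.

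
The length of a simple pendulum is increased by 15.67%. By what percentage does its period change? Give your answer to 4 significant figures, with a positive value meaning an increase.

T ∝ √L, so T'/T = √(1.1567) = 1.0755.
Percentage change in T = (1.0755 − 1) × 100% = 7.550%.

7.550%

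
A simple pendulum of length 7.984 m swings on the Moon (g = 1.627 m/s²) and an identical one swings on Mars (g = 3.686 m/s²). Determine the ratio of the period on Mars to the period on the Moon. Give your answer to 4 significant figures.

T ∝ 1/√g, so T₂/T₁ = √(g₁/g₂) = √(1.627/3.686) = 0.6644.

0.6644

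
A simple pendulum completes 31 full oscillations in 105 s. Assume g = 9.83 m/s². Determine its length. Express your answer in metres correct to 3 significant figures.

T = 105/31 = 3.387 s.
From T = 2π√(L/g), L = gT²/(4π²) = 9.83 × 3.387²/(4π²) = 2.86 m.

2.86 m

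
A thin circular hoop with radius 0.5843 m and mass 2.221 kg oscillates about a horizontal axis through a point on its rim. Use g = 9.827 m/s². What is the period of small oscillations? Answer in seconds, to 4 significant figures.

I_cm = mr² = 0.75826 kg·m². The pivot is at distance d = 0.5843 m from the centre of mass.
By the parallel-axis theorem, I = I_cm + md² = 0.75826 + 0.75826 = 1.5165 kg·m².
T = 2π√(I/(mgd)) = 2π√(1.5165/(2.221 × 9.827 × 0.5843)) = 2.167 s.

2.167 s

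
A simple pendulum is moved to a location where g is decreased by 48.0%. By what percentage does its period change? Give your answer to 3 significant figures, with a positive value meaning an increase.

T ∝ 1/√g, so T'/T = 1/√(0.5200) = 1.387.
Percentage change in T = (1.387 − 1) × 100% = 38.7%.

38.7%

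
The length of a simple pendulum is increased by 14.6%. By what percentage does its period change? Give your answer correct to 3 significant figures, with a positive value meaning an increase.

T ∝ √L, so T'/T = √(1.146) = 1.071.
Percentage change in T = (1.071 − 1) × 100% = 7.05%.

7.05%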